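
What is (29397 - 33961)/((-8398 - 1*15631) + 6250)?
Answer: 4564/17779 ≈ 0.25671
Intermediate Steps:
(29397 - 33961)/((-8398 - 1*15631) + 6250) = -4564/((-8398 - 15631) + 6250) = -4564/(-24029 + 6250) = -4564/(-17779) = -4564*(-1/17779) = 4564/17779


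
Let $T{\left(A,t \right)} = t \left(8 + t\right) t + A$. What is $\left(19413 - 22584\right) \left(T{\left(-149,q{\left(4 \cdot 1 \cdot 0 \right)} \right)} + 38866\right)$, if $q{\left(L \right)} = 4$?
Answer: $-123380439$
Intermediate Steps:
$T{\left(A,t \right)} = A + t^{2} \left(8 + t\right)$ ($T{\left(A,t \right)} = t^{2} \left(8 + t\right) + A = A + t^{2} \left(8 + t\right)$)
$\left(19413 - 22584\right) \left(T{\left(-149,q{\left(4 \cdot 1 \cdot 0 \right)} \right)} + 38866\right) = \left(19413 - 22584\right) \left(\left(-149 + 4^{3} + 8 \cdot 4^{2}\right) + 38866\right) = - 3171 \left(\left(-149 + 64 + 8 \cdot 16\right) + 38866\right) = - 3171 \left(\left(-149 + 64 + 128\right) + 38866\right) = - 3171 \left(43 + 38866\right) = \left(-3171\right) 38909 = -123380439$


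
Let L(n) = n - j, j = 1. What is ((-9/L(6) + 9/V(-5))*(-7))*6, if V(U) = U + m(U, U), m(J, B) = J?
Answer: 567/5 ≈ 113.40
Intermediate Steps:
L(n) = -1 + n (L(n) = n - 1*1 = n - 1 = -1 + n)
V(U) = 2*U (V(U) = U + U = 2*U)
((-9/L(6) + 9/V(-5))*(-7))*6 = ((-9/(-1 + 6) + 9/((2*(-5))))*(-7))*6 = ((-9/5 + 9/(-10))*(-7))*6 = ((-9*⅕ + 9*(-⅒))*(-7))*6 = ((-9/5 - 9/10)*(-7))*6 = -27/10*(-7)*6 = (189/10)*6 = 567/5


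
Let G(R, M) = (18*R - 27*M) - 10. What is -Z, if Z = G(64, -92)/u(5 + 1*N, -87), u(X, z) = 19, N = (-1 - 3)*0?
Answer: -3626/19 ≈ -190.84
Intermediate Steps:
N = 0 (N = -4*0 = 0)
G(R, M) = -10 - 27*M + 18*R (G(R, M) = (-27*M + 18*R) - 10 = -10 - 27*M + 18*R)
Z = 3626/19 (Z = (-10 - 27*(-92) + 18*64)/19 = (-10 + 2484 + 1152)*(1/19) = 3626*(1/19) = 3626/19 ≈ 190.84)
-Z = -1*3626/19 = -3626/19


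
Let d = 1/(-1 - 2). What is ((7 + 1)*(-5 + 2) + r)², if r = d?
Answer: 5329/9 ≈ 592.11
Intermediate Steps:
d = -⅓ (d = 1/(-3) = -⅓ ≈ -0.33333)
r = -⅓ ≈ -0.33333
((7 + 1)*(-5 + 2) + r)² = ((7 + 1)*(-5 + 2) - ⅓)² = (8*(-3) - ⅓)² = (-24 - ⅓)² = (-73/3)² = 5329/9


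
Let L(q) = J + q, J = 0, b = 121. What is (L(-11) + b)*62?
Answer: 6820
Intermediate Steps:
L(q) = q (L(q) = 0 + q = q)
(L(-11) + b)*62 = (-11 + 121)*62 = 110*62 = 6820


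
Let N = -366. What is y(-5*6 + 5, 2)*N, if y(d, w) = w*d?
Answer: 18300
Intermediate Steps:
y(d, w) = d*w
y(-5*6 + 5, 2)*N = ((-5*6 + 5)*2)*(-366) = ((-30 + 5)*2)*(-366) = -25*2*(-366) = -50*(-366) = 18300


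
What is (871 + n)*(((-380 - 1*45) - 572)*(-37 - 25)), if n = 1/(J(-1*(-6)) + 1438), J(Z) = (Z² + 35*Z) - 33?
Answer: 88889891908/1651 ≈ 5.3840e+7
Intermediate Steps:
J(Z) = -33 + Z² + 35*Z
n = 1/1651 (n = 1/((-33 + (-1*(-6))² + 35*(-1*(-6))) + 1438) = 1/((-33 + 6² + 35*6) + 1438) = 1/((-33 + 36 + 210) + 1438) = 1/(213 + 1438) = 1/1651 ≈ 0.00060569)
(871 + n)*(((-380 - 1*45) - 572)*(-37 - 25)) = (871 + 1/1651)*(((-380 - 1*45) - 572)*(-37 - 25)) = 1438022*(((-380 - 45) - 572)*(-62))/1651 = 1438022*((-425 - 572)*(-62))/1651 = 1438022*(-997*(-62))/1651 = (1438022/1651)*61814 = 88889891908/1651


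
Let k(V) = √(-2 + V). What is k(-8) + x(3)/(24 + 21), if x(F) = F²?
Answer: ⅕ + I*√10 ≈ 0.2 + 3.1623*I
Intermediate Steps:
k(-8) + x(3)/(24 + 21) = √(-2 - 8) + 3²/(24 + 21) = √(-10) + 9/45 = I*√10 + (1/45)*9 = I*√10 + ⅕ = ⅕ + I*√10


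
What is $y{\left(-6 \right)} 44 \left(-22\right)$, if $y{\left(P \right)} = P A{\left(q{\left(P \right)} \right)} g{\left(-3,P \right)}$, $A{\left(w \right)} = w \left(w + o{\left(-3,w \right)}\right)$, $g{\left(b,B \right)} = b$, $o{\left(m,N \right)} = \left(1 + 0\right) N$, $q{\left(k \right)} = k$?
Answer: $-1254528$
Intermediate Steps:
$o{\left(m,N \right)} = N$ ($o{\left(m,N \right)} = 1 N = N$)
$A{\left(w \right)} = 2 w^{2}$ ($A{\left(w \right)} = w \left(w + w\right) = w 2 w = 2 w^{2}$)
$y{\left(P \right)} = - 6 P^{3}$ ($y{\left(P \right)} = P 2 P^{2} \left(-3\right) = 2 P^{3} \left(-3\right) = - 6 P^{3}$)
$y{\left(-6 \right)} 44 \left(-22\right) = - 6 \left(-6\right)^{3} \cdot 44 \left(-22\right) = \left(-6\right) \left(-216\right) 44 \left(-22\right) = 1296 \cdot 44 \left(-22\right) = 57024 \left(-22\right) = -1254528$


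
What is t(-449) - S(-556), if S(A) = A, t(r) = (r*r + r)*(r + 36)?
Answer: -83075220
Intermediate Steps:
t(r) = (36 + r)*(r + r²) (t(r) = (r² + r)*(36 + r) = (r + r²)*(36 + r) = (36 + r)*(r + r²))
t(-449) - S(-556) = -449*(36 + (-449)² + 37*(-449)) - 1*(-556) = -449*(36 + 201601 - 16613) + 556 = -449*185024 + 556 = -83075776 + 556 = -83075220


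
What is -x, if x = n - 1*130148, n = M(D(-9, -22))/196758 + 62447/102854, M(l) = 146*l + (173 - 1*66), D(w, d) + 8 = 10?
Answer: 219486496048297/1686445611 ≈ 1.3015e+5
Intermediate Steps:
D(w, d) = 2 (D(w, d) = -8 + 10 = 2)
M(l) = 107 + 146*l (M(l) = 146*l + (173 - 66) = 146*l + 107 = 107 + 146*l)
n = 1027332131/1686445611 (n = (107 + 146*2)/196758 + 62447/102854 = (107 + 292)*(1/196758) + 62447*(1/102854) = 399*(1/196758) + 62447/102854 = 133/65586 + 62447/102854 = 1027332131/1686445611 ≈ 0.60917)
x = -219486496048297/1686445611 (x = 1027332131/1686445611 - 1*130148 = 1027332131/1686445611 - 130148 = -219486496048297/1686445611 ≈ -1.3015e+5)
-x = -1*(-219486496048297/1686445611) = 219486496048297/1686445611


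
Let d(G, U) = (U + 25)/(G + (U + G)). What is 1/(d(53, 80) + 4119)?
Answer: 62/255413 ≈ 0.00024274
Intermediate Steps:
d(G, U) = (25 + U)/(U + 2*G) (d(G, U) = (25 + U)/(G + (G + U)) = (25 + U)/(U + 2*G))
1/(d(53, 80) + 4119) = 1/((25 + 80)/(80 + 2*53) + 4119) = 1/(105/(80 + 106) + 4119) = 1/(105/186 + 4119) = 1/((1/186)*105 + 4119) = 1/(35/62 + 4119) = 1/(255413/62) = 62/255413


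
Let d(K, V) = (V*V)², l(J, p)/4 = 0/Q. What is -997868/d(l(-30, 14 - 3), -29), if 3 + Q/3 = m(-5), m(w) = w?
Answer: -997868/707281 ≈ -1.4109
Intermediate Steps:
Q = -24 (Q = -9 + 3*(-5) = -9 - 15 = -24)
l(J, p) = 0 (l(J, p) = 4*(0/(-24)) = 4*(0*(-1/24)) = 4*0 = 0)
d(K, V) = V⁴ (d(K, V) = (V²)² = V⁴)
-997868/d(l(-30, 14 - 3), -29) = -997868/((-29)⁴) = -997868/707281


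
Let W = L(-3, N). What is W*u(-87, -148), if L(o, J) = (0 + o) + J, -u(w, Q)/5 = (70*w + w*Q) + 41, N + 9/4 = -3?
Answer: 1126455/4 ≈ 2.8161e+5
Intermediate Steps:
N = -21/4 (N = -9/4 - 3 = -21/4 ≈ -5.2500)
u(w, Q) = -205 - 350*w - 5*Q*w (u(w, Q) = -5*((70*w + w*Q) + 41) = -5*((70*w + Q*w) + 41) = -5*(41 + 70*w + Q*w) = -205 - 350*w - 5*Q*w)
L(o, J) = J + o (L(o, J) = o + J = J + o)
W = -33/4 (W = -21/4 - 3 = -33/4 ≈ -8.2500)
W*u(-87, -148) = -33*(-205 - 350*(-87) - 5*(-148)*(-87))/4 = -33*(-205 + 30450 - 64380)/4 = -33/4*(-34135) = 1126455/4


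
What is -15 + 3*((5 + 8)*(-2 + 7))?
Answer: 180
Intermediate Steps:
-15 + 3*((5 + 8)*(-2 + 7)) = -15 + 3*(13*5) = -15 + 3*65 = -15 + 195 = 180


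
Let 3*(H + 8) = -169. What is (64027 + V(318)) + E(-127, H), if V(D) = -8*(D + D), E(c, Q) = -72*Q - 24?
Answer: 63547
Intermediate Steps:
H = -193/3 (H = -8 + (1/3)*(-169) = -8 - 169/3 = -193/3 ≈ -64.333)
E(c, Q) = -24 - 72*Q
V(D) = -16*D
(64027 + V(318)) + E(-127, H) = (64027 - 16*318) + (-24 - 72*(-193/3)) = (64027 - 5088) + (-24 + 4632) = 58939 + 4608 = 63547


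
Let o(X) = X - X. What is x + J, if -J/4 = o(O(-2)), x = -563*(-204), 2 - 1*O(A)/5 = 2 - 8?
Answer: 114852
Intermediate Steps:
O(A) = 40 (O(A) = 10 - 5*(2 - 8) = 10 - 5*(-6) = 10 + 30 = 40)
o(X) = 0
x = 114852
J = 0 (J = -4*0 = 0)
x + J = 114852 + 0 = 114852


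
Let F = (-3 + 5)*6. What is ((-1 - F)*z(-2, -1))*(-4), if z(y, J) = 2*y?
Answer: -208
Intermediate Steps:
F = 12 (F = 2*6 = 12)
((-1 - F)*z(-2, -1))*(-4) = ((-1 - 1*12)*(2*(-2)))*(-4) = ((-1 - 12)*(-4))*(-4) = -13*(-4)*(-4) = 52*(-4) = -208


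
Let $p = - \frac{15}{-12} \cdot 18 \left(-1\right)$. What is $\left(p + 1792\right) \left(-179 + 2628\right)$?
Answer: $\frac{8667011}{2} \approx 4.3335 \cdot 10^{6}$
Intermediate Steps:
$p = - \frac{45}{2}$ ($p = \left(-15\right) \left(- \frac{1}{12}\right) 18 \left(-1\right) = \frac{5}{4} \cdot 18 \left(-1\right) = \frac{45}{2} \left(-1\right) = - \frac{45}{2} \approx -22.5$)
$\left(p + 1792\right) \left(-179 + 2628\right) = \left(- \frac{45}{2} + 1792\right) \left(-179 + 2628\right) = \frac{3539}{2} \cdot 2449 = \frac{8667011}{2}$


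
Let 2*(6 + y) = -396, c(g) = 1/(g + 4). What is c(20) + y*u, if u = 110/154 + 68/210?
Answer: -177853/840 ≈ -211.73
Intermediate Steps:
c(g) = 1/(4 + g)
y = -204 (y = -6 + (1/2)*(-396) = -6 - 198 = -204)
u = 109/105 (u = 110*(1/154) + 68*(1/210) = 5/7 + 34/105 = 109/105 ≈ 1.0381)
c(20) + y*u = 1/(4 + 20) - 204*109/105 = 1/24 - 7412/35 = -177853/840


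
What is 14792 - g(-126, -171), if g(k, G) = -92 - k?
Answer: 14758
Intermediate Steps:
14792 - g(-126, -171) = 14792 - (-92 - 1*(-126)) = 14792 - (-92 + 126) = 14792 - 1*34 = 14792 - 34 = 14758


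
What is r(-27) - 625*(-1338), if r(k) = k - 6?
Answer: 836217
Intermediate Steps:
r(k) = -6 + k
r(-27) - 625*(-1338) = (-6 - 27) - 625*(-1338) = -33 + 836250 = 836217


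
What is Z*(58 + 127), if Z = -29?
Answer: -5365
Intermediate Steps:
Z*(58 + 127) = -29*(58 + 127) = -29*185 = -5365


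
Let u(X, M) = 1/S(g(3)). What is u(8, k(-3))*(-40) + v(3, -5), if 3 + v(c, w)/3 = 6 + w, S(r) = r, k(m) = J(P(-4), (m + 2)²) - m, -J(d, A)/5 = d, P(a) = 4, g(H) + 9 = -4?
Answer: -38/13 ≈ -2.9231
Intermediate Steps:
g(H) = -13 (g(H) = -9 - 4 = -13)
J(d, A) = -5*d
k(m) = -20 - m (k(m) = -5*4 - m = -20 - m)
v(c, w) = 9 + 3*w (v(c, w) = -9 + 3*(6 + w) = -9 + (18 + 3*w) = 9 + 3*w)
u(X, M) = -1/13 (u(X, M) = 1/(-13) = -1/13)
u(8, k(-3))*(-40) + v(3, -5) = -1/13*(-40) + (9 + 3*(-5)) = 40/13 + (9 - 15) = 40/13 - 6 = -38/13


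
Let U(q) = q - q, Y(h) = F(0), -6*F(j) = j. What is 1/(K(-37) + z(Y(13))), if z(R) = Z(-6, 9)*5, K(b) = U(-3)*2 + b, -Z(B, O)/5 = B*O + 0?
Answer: 1/1313 ≈ 0.00076161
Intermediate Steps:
F(j) = -j/6
Y(h) = 0 (Y(h) = -1/6*0 = 0)
Z(B, O) = -5*B*O (Z(B, O) = -5*(B*O + 0) = -5*B*O)
U(q) = 0
K(b) = b (K(b) = 0*2 + b = 0 + b = b)
z(R) = 1350 (z(R) = -5*(-6)*9*5 = 270*5 = 1350)
1/(K(-37) + z(Y(13))) = 1/(-37 + 1350) = 1/1313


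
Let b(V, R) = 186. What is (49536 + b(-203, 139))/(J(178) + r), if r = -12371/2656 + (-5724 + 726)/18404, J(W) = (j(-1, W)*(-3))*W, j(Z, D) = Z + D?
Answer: -607615568832/1155094394251 ≈ -0.52603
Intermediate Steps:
j(Z, D) = D + Z
J(W) = W*(3 - 3*W) (J(W) = ((W - 1)*(-3))*W = ((-1 + W)*(-3))*W = (3 - 3*W)*W = W*(3 - 3*W))
r = -60237643/12220256 (r = -12371*1/2656 - 4998*1/18404 = -12371/2656 - 2499/9202 = -60237643/12220256 ≈ -4.9293)
(49536 + b(-203, 139))/(J(178) + r) = (49536 + 186)/(3*178*(1 - 1*178) - 60237643/12220256) = 49722/(3*178*(1 - 178) - 60237643/12220256) = 49722/(3*178*(-177) - 60237643/12220256) = 49722/(-94518 - 60237643/12220256) = 49722/(-1155094394251/12220256) = 49722*(-12220256/1155094394251) = -607615568832/1155094394251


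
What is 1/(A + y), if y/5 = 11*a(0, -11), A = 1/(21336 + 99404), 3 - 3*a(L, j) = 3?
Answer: 120740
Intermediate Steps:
a(L, j) = 0 (a(L, j) = 1 - ⅓*3 = 1 - 1 = 0)
A = 1/120740 ≈ 8.2823e-6
y = 0 (y = 5*(11*0) = 5*0 = 0)
1/(A + y) = 1/(1/120740 + 0) = 1/(1/120740) = 120740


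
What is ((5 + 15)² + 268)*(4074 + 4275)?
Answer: 5577132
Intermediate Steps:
((5 + 15)² + 268)*(4074 + 4275) = (20² + 268)*8349 = (400 + 268)*8349 = 668*8349 = 5577132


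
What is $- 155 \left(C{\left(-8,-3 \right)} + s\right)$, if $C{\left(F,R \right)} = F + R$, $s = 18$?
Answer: $-1085$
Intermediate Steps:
$- 155 \left(C{\left(-8,-3 \right)} + s\right) = - 155 \left(\left(-8 - 3\right) + 18\right) = - 155 \left(-11 + 18\right) = \left(-155\right) 7 = -1085$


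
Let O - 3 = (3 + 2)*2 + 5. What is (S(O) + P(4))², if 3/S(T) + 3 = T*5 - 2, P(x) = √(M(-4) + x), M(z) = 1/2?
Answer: 65043/14450 + 9*√2/85 ≈ 4.6510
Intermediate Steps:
M(z) = ½
P(x) = √(½ + x)
O = 18 (O = 3 + ((3 + 2)*2 + 5) = 3 + (5*2 + 5) = 3 + (10 + 5) = 3 + 15 = 18)
S(T) = 3/(-5 + 5*T) (S(T) = 3/(-3 + (T*5 - 2)) = 3/(-3 + (5*T - 2)) = 3/(-3 + (-2 + 5*T)) = 3/(-5 + 5*T))
(S(O) + P(4))² = (3/(5*(-1 + 18)) + √(2 + 4*4)/2)² = ((⅗)/17 + √(2 + 16)/2)² = ((⅗)*(1/17) + √18/2)² = (3/85 + (3*√2)/2)² = (3/85 + 3*√2/2)²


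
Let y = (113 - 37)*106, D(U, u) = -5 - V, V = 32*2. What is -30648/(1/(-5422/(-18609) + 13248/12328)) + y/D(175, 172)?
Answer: -1203885591944/28676469 ≈ -41982.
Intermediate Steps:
V = 64
D(U, u) = -69 (D(U, u) = -5 - 1*64 = -5 - 64 = -69)
y = 8056 (y = 76*106 = 8056)
-30648/(1/(-5422/(-18609) + 13248/12328)) + y/D(175, 172) = -30648/(1/(-5422/(-18609) + 13248/12328)) + 8056/(-69) = -30648/(1/(-5422*(-1/18609) + 13248*(1/12328))) + 8056*(-1/69) = -30648/(1/(5422/18609 + 72/67)) - 8056/69 = -30648/(1/(1703122/1246803)) - 8056/69 = -30648/1246803/1703122 - 8056/69 = -30648*1703122/1246803 - 8056/69 = -17399094352/415601 - 8056/69 = -1203885591944/28676469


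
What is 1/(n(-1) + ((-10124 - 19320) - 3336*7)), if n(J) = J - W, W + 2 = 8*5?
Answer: -1/52835 ≈ -1.8927e-5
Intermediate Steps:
W = 38 (W = -2 + 8*5 = -2 + 40 = 38)
n(J) = -38 + J (n(J) = J - 1*38 = J - 38 = -38 + J)
1/(n(-1) + ((-10124 - 19320) - 3336*7)) = 1/((-38 - 1) + ((-10124 - 19320) - 3336*7)) = 1/(-39 + (-29444 - 23352)) = 1/(-39 - 52796) = 1/(-52835) = -1/52835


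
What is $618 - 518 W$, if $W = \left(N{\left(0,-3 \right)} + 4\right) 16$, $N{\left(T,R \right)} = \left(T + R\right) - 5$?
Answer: $33770$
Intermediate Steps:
$N{\left(T,R \right)} = -5 + R + T$ ($N{\left(T,R \right)} = \left(R + T\right) - 5 = -5 + R + T$)
$W = -64$ ($W = \left(\left(-5 - 3 + 0\right) + 4\right) 16 = \left(-8 + 4\right) 16 = \left(-4\right) 16 = -64$)
$618 - 518 W = 618 - -33152 = 618 + 33152 = 33770$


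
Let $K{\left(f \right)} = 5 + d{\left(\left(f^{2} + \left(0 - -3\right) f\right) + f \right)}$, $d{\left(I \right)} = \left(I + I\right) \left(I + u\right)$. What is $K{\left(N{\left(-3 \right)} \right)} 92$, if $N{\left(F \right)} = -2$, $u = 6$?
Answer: $-1012$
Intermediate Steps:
$d{\left(I \right)} = 2 I \left(6 + I\right)$ ($d{\left(I \right)} = \left(I + I\right) \left(I + 6\right) = 2 I \left(6 + I\right)$)
$K{\left(f \right)} = 5 + 2 \left(f^{2} + 4 f\right) \left(6 + f^{2} + 4 f\right)$ ($K{\left(f \right)} = 5 + 2 \left(\left(f^{2} + \left(0 - -3\right) f\right) + f\right) \left(6 + \left(\left(f^{2} + \left(0 - -3\right) f\right) + f\right)\right) = 5 + 2 \left(\left(f^{2} + \left(0 + 3\right) f\right) + f\right) \left(6 + \left(\left(f^{2} + \left(0 + 3\right) f\right) + f\right)\right) = 5 + 2 \left(\left(f^{2} + 3 f\right) + f\right) \left(6 + \left(\left(f^{2} + 3 f\right) + f\right)\right) = 5 + 2 \left(f^{2} + 4 f\right) \left(6 + \left(f^{2} + 4 f\right)\right) = 5 + 2 \left(f^{2} + 4 f\right) \left(6 + f^{2} + 4 f\right)$)
$K{\left(N{\left(-3 \right)} \right)} 92 = \left(5 + 2 \left(-2\right) \left(4 - 2\right) \left(6 - 2 \left(4 - 2\right)\right)\right) 92 = \left(5 + 2 \left(-2\right) 2 \left(6 - 4\right)\right) 92 = \left(5 + 2 \left(-2\right) 2 \cdot 2\right) 92 = \left(5 - 16\right) 92 = \left(-11\right) 92 = -1012$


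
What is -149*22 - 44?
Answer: -3322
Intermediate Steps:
-149*22 - 44 = -3278 - 44 = -3322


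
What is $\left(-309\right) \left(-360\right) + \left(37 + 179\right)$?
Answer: $111456$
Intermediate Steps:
$\left(-309\right) \left(-360\right) + \left(37 + 179\right) = 111240 + 216 = 111456$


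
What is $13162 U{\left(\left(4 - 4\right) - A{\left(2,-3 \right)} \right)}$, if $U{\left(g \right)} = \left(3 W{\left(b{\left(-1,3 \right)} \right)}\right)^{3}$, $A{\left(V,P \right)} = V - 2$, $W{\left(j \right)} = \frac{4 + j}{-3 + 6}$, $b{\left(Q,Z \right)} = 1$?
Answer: $1645250$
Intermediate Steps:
$W{\left(j \right)} = \frac{4}{3} + \frac{j}{3}$ ($W{\left(j \right)} = \frac{4 + j}{3} = \left(4 + j\right) \frac{1}{3} = \frac{4}{3} + \frac{j}{3}$)
$A{\left(V,P \right)} = -2 + V$ ($A{\left(V,P \right)} = V - 2 = -2 + V$)
$U{\left(g \right)} = 125$ ($U{\left(g \right)} = \left(3 \left(\frac{4}{3} + \frac{1}{3} \cdot 1\right)\right)^{3} = \left(3 \left(\frac{4}{3} + \frac{1}{3}\right)\right)^{3} = \left(3 \cdot \frac{5}{3}\right)^{3} = 5^{3} = 125$)
$13162 U{\left(\left(4 - 4\right) - A{\left(2,-3 \right)} \right)} = 13162 \cdot 125 = 1645250$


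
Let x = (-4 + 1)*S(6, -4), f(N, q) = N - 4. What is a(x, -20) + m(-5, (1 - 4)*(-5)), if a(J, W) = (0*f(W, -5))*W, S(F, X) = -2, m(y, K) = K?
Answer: 15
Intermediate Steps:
f(N, q) = -4 + N
x = 6 (x = (-4 + 1)*(-2) = -3*(-2) = 6)
a(J, W) = 0 (a(J, W) = (0*(-4 + W))*W = 0*W = 0)
a(x, -20) + m(-5, (1 - 4)*(-5)) = 0 + (1 - 4)*(-5) = 0 - 3*(-5) = 0 + 15 = 15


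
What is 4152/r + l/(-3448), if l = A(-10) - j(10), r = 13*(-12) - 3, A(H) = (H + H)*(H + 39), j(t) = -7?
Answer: -4741663/182744 ≈ -25.947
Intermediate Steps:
A(H) = 2*H*(39 + H) (A(H) = (2*H)*(39 + H) = 2*H*(39 + H))
r = -159 (r = -156 - 3 = -159)
l = -573 (l = 2*(-10)*(39 - 10) - 1*(-7) = 2*(-10)*29 + 7 = -580 + 7 = -573)
4152/r + l/(-3448) = 4152/(-159) - 573/(-3448) = 4152*(-1/159) - 573*(-1/3448) = -1384/53 + 573/3448 = -4741663/182744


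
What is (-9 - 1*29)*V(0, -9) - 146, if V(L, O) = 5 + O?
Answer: 6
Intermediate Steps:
(-9 - 1*29)*V(0, -9) - 146 = (-9 - 1*29)*(5 - 9) - 146 = (-9 - 29)*(-4) - 146 = -38*(-4) - 146 = 152 - 146 = 6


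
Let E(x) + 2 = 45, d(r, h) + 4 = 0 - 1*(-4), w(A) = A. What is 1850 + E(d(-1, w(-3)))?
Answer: 1893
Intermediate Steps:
d(r, h) = 0 (d(r, h) = -4 + (0 - 1*(-4)) = -4 + (0 + 4) = -4 + 4 = 0)
E(x) = 43 (E(x) = -2 + 45 = 43)
1850 + E(d(-1, w(-3))) = 1850 + 43 = 1893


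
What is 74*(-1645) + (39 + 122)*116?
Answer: -103054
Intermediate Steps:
74*(-1645) + (39 + 122)*116 = -121730 + 161*116 = -121730 + 18676 = -103054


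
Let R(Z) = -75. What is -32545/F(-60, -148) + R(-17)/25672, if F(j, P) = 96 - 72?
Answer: -52218565/38508 ≈ -1356.0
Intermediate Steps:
F(j, P) = 24
-32545/F(-60, -148) + R(-17)/25672 = -32545/24 - 75/25672 = -52218565/38508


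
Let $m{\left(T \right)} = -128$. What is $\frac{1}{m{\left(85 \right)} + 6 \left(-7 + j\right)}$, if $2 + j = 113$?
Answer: $\frac{1}{496} \approx 0.0020161$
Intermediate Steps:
$j = 111$ ($j = -2 + 113 = 111$)
$\frac{1}{m{\left(85 \right)} + 6 \left(-7 + j\right)} = \frac{1}{-128 + 6 \left(-7 + 111\right)} = \frac{1}{-128 + 6 \cdot 104} = \frac{1}{-128 + 624} = \frac{1}{496}$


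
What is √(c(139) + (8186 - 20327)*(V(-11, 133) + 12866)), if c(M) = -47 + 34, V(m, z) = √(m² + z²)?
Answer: √(-156206119 - 12141*√17810) ≈ 12563.0*I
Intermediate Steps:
c(M) = -13
√(c(139) + (8186 - 20327)*(V(-11, 133) + 12866)) = √(-13 + (8186 - 20327)*(√((-11)² + 133²) + 12866)) = √(-13 - 12141*(√(121 + 17689) + 12866)) = √(-13 - 12141*(√17810 + 12866)) = √(-13 - 12141*(12866 + √17810)) = √(-13 + (-156206106 - 12141*√17810)) = √(-156206119 - 12141*√17810)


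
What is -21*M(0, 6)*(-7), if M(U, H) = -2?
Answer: -294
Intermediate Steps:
-21*M(0, 6)*(-7) = -21*(-2)*(-7) = 42*(-7) = -294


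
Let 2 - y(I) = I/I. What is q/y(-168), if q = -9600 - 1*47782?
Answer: -57382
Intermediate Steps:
y(I) = 1 (y(I) = 2 - I/I = 2 - 1*1 = 2 - 1 = 1)
q = -57382 (q = -9600 - 47782 = -57382)
q/y(-168) = -57382/1 = -57382*1 = -57382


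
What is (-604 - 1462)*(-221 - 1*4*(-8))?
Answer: 390474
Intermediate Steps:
(-604 - 1462)*(-221 - 1*4*(-8)) = -2066*(-221 - 4*(-8)) = -2066*(-221 + 32) = -2066*(-189) = 390474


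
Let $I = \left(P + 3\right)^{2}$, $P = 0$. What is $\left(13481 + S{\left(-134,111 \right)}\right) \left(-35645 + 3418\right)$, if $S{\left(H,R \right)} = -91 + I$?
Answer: $-431809573$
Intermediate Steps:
$I = 9$ ($I = \left(0 + 3\right)^{2} = 3^{2} = 9$)
$S{\left(H,R \right)} = -82$ ($S{\left(H,R \right)} = -91 + 9 = -82$)
$\left(13481 + S{\left(-134,111 \right)}\right) \left(-35645 + 3418\right) = \left(13481 - 82\right) \left(-35645 + 3418\right) = 13399 \left(-32227\right) = -431809573$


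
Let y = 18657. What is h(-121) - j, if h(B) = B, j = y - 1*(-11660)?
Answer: -30438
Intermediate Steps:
j = 30317 (j = 18657 - 1*(-11660) = 18657 + 11660 = 30317)
h(-121) - j = -121 - 1*30317 = -121 - 30317 = -30438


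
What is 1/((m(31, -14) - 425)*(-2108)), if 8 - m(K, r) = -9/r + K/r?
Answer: 7/6130064 ≈ 1.1419e-6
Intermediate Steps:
m(K, r) = 8 + 9/r - K/r (m(K, r) = 8 - (-9/r + K/r) = 8 + (9/r - K/r) = 8 + 9/r - K/r)
1/((m(31, -14) - 425)*(-2108)) = 1/((9 - 1*31 + 8*(-14))/(-14) - 425*(-2108)) = -1/2108/(-(9 - 31 - 112)/14 - 425) = -1/2108/(-1/14*(-134) - 425) = -1/2108/(67/7 - 425) = -1/2108/(-2908/7) = -7/2908*(-1/2108) = 7/6130064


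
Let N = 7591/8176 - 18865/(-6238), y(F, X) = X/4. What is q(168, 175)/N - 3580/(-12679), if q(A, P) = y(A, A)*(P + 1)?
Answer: 2390390109958012/1277998176871 ≈ 1870.4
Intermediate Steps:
y(F, X) = X/4 (y(F, X) = X*(1/4) = X/4)
N = 100796449/25500944 (N = 7591*(1/8176) - 18865*(-1/6238) = 7591/8176 + 18865/6238 = 100796449/25500944 ≈ 3.9527)
q(A, P) = A*(1 + P)/4 (q(A, P) = (A/4)*(P + 1) = (A/4)*(1 + P) = A*(1 + P)/4)
q(168, 175)/N - 3580/(-12679) = ((1/4)*168*(1 + 175))/(100796449/25500944) - 3580/(-12679) = ((1/4)*168*176)*(25500944/100796449) - 3580*(-1/12679) = 7392*(25500944/100796449) + 3580/12679 = 188502978048/100796449 + 3580/12679 = 2390390109958012/1277998176871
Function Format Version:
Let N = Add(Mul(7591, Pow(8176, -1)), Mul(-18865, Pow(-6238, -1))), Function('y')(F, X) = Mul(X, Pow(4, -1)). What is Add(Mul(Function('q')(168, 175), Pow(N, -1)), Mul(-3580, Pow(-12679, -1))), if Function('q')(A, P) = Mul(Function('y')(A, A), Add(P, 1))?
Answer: Rational(2390390109958012, 1277998176871) ≈ 1870.4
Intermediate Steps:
Function('y')(F, X) = Mul(Rational(1, 4), X) (Function('y')(F, X) = Mul(X, Rational(1, 4)) = Mul(Rational(1, 4), X))
N = Rational(100796449, 25500944) (N = Add(Mul(7591, Rational(1, 8176)), Mul(-18865, Rational(-1, 6238))) = Add(Rational(7591, 8176), Rational(18865, 6238)) = Rational(100796449, 25500944) ≈ 3.9527)
Function('q')(A, P) = Mul(Rational(1, 4), A, Add(1, P)) (Function('q')(A, P) = Mul(Mul(Rational(1, 4), A), Add(P, 1)) = Mul(Mul(Rational(1, 4), A), Add(1, P)) = Mul(Rational(1, 4), A, Add(1, P)))
Add(Mul(Function('q')(168, 175), Pow(N, -1)), Mul(-3580, Pow(-12679, -1))) = Add(Mul(Mul(Rational(1, 4), 168, Add(1, 175)), Pow(Rational(100796449, 25500944), -1)), Mul(-3580, Pow(-12679, -1))) = Add(Mul(Mul(Rational(1, 4), 168, 176), Rational(25500944, 100796449)), Mul(-3580, Rational(-1, 12679))) = Add(Mul(7392, Rational(25500944, 100796449)), Rational(3580, 12679)) = Add(Rational(188502978048, 100796449), Rational(3580, 12679)) = Rational(2390390109958012, 1277998176871)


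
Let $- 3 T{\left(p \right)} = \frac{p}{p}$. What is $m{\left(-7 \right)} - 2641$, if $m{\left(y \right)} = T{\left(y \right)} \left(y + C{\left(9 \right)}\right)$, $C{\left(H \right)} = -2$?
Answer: $-2638$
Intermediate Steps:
$T{\left(p \right)} = - \frac{1}{3}$ ($T{\left(p \right)} = - \frac{p \frac{1}{p}}{3} = \left(- \frac{1}{3}\right) 1 = - \frac{1}{3}$)
$m{\left(y \right)} = \frac{2}{3} - \frac{y}{3}$ ($m{\left(y \right)} = - \frac{y - 2}{3} = - \frac{-2 + y}{3} = \frac{2}{3} - \frac{y}{3}$)
$m{\left(-7 \right)} - 2641 = \left(\frac{2}{3} - - \frac{7}{3}\right) - 2641 = \left(\frac{2}{3} + \frac{7}{3}\right) - 2641 = 3 - 2641 = -2638$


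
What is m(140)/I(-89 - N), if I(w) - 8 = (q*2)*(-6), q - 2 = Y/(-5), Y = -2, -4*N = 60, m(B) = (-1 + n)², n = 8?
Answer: -245/104 ≈ -2.3558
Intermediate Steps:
m(B) = 49 (m(B) = (-1 + 8)² = 7² = 49)
N = -15 (N = -¼*60 = -15)
q = 12/5 (q = 2 - 2/(-5) = 2 - 2*(-⅕) = 2 + ⅖ = 12/5 ≈ 2.4000)
I(w) = -104/5 (I(w) = 8 + ((12/5)*2)*(-6) = 8 + (24/5)*(-6) = 8 - 144/5 = -104/5)
m(140)/I(-89 - N) = 49/(-104/5) = 49*(-5/104) = -245/104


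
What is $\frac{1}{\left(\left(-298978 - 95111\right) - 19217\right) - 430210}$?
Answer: $- \frac{1}{843516} \approx -1.1855 \cdot 10^{-6}$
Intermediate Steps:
$\frac{1}{\left(\left(-298978 - 95111\right) - 19217\right) - 430210} = \frac{1}{\left(-394089 - 19217\right) - 430210} = \frac{1}{-413306 - 430210} = \frac{1}{-843516} = - \frac{1}{843516}$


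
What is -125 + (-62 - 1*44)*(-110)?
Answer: 11535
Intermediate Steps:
-125 + (-62 - 1*44)*(-110) = -125 + (-62 - 44)*(-110) = -125 - 106*(-110) = -125 + 11660 = 11535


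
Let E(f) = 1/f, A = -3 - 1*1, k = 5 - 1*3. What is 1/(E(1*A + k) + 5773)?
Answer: 2/11545 ≈ 0.00017324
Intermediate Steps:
k = 2 (k = 5 - 3 = 2)
A = -4 (A = -3 - 1 = -4)
1/(E(1*A + k) + 5773) = 1/(1/(1*(-4) + 2) + 5773) = 1/(1/(-4 + 2) + 5773) = 1/(1/(-2) + 5773) = 1/(-1/2 + 5773) = 1/(11545/2) = 2/11545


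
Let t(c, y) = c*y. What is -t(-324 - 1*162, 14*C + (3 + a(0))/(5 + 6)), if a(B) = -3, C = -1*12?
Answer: -81648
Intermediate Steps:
C = -12
-t(-324 - 1*162, 14*C + (3 + a(0))/(5 + 6)) = -(-324 - 1*162)*(14*(-12) + (3 - 3)/(5 + 6)) = -(-324 - 162)*(-168 + 0/11) = -(-486)*(-168 + 0*(1/11)) = -(-486)*(-168 + 0) = -(-486)*(-168) = -1*81648 = -81648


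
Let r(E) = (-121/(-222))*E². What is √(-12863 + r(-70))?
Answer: I*√125579073/111 ≈ 100.96*I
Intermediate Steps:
r(E) = 121*E²/222 (r(E) = (-121*(-1/222))*E² = 121*E²/222)
√(-12863 + r(-70)) = √(-12863 + (121/222)*(-70)²) = √(-12863 + (121/222)*4900) = √(-12863 + 296450/111) = √(-1131343/111) = I*√125579073/111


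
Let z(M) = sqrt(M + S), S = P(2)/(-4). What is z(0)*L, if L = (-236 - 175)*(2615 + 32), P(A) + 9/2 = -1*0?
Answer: -3263751*sqrt(2)/4 ≈ -1.1539e+6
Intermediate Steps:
P(A) = -9/2 (P(A) = -9/2 - 1*0 = -9/2 + 0 = -9/2)
L = -1087917 (L = -411*2647 = -1087917)
S = 9/8 (S = -9/2/(-4) = -9/2*(-1/4) = 9/8 ≈ 1.1250)
z(M) = sqrt(9/8 + M) (z(M) = sqrt(M + 9/8) = sqrt(9/8 + M))
z(0)*L = (sqrt(18 + 16*0)/4)*(-1087917) = (sqrt(18 + 0)/4)*(-1087917) = (sqrt(18)/4)*(-1087917) = ((3*sqrt(2))/4)*(-1087917) = (3*sqrt(2)/4)*(-1087917) = -3263751*sqrt(2)/4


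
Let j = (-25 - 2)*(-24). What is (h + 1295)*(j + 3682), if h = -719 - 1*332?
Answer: 1056520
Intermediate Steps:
h = -1051 (h = -719 - 332 = -1051)
j = 648 (j = -27*(-24) = 648)
(h + 1295)*(j + 3682) = (-1051 + 1295)*(648 + 3682) = 244*4330 = 1056520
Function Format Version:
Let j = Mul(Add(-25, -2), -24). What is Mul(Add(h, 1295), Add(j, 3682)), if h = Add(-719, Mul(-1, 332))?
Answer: 1056520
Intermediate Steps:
h = -1051 (h = Add(-719, -332) = -1051)
j = 648 (j = Mul(-27, -24) = 648)
Mul(Add(h, 1295), Add(j, 3682)) = Mul(Add(-1051, 1295), Add(648, 3682)) = Mul(244, 4330) = 1056520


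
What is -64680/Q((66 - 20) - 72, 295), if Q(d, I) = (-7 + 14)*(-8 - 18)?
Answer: 4620/13 ≈ 355.38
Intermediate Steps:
Q(d, I) = -182 (Q(d, I) = 7*(-26) = -182)
-64680/Q((66 - 20) - 72, 295) = -64680/(-182) = -64680*(-1/182) = 4620/13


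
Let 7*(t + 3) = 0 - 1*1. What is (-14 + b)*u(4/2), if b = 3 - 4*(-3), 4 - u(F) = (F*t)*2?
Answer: 116/7 ≈ 16.571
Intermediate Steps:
t = -22/7 (t = -3 + (0 - 1*1)/7 = -3 + (0 - 1)/7 = -3 + (⅐)*(-1) = -3 - ⅐ = -22/7 ≈ -3.1429)
u(F) = 4 + 44*F/7 (u(F) = 4 - F*(-22/7)*2 = 4 - (-22*F/7)*2 = 4 - (-44)*F/7 = 4 + 44*F/7)
b = 15 (b = 3 + 12 = 15)
(-14 + b)*u(4/2) = (-14 + 15)*(4 + 44*(4/2)/7) = 1*(4 + 44*(4*(½))/7) = 1*(4 + (44/7)*2) = 1*(4 + 88/7) = 1*(116/7) = 116/7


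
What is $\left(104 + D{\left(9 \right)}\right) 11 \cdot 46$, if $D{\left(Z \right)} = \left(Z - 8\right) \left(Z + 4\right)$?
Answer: $59202$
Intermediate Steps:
$D{\left(Z \right)} = \left(-8 + Z\right) \left(4 + Z\right)$
$\left(104 + D{\left(9 \right)}\right) 11 \cdot 46 = \left(104 - \left(68 - 81\right)\right) 11 \cdot 46 = \left(104 - -13\right) 11 \cdot 46 = \left(104 + 13\right) 11 \cdot 46 = 117 \cdot 11 \cdot 46 = 1287 \cdot 46 = 59202$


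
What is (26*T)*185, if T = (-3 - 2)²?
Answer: 120250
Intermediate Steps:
T = 25 (T = (-5)² = 25)
(26*T)*185 = (26*25)*185 = 650*185 = 120250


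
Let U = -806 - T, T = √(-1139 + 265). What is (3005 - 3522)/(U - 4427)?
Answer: 2705461/27385163 - 517*I*√874/27385163 ≈ 0.098793 - 0.00055812*I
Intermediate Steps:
T = I*√874 (T = √(-874) = I*√874 ≈ 29.563*I)
U = -806 - I*√874 ≈ -806.0 - 29.563*I
(3005 - 3522)/(U - 4427) = (3005 - 3522)/((-806 - I*√874) - 4427) = -517/(-5233 - I*√874)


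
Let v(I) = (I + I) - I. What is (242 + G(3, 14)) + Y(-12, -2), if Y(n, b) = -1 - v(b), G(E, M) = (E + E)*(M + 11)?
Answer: 393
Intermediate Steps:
G(E, M) = 2*E*(11 + M) (G(E, M) = (2*E)*(11 + M) = 2*E*(11 + M))
v(I) = I (v(I) = 2*I - I = I)
Y(n, b) = -1 - b
(242 + G(3, 14)) + Y(-12, -2) = (242 + 2*3*(11 + 14)) + (-1 - 1*(-2)) = (242 + 2*3*25) + (-1 + 2) = (242 + 150) + 1 = 392 + 1 = 393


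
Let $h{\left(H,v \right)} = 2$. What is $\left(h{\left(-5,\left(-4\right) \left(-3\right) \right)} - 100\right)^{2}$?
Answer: $9604$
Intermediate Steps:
$\left(h{\left(-5,\left(-4\right) \left(-3\right) \right)} - 100\right)^{2} = \left(2 - 100\right)^{2} = \left(-98\right)^{2} = 9604$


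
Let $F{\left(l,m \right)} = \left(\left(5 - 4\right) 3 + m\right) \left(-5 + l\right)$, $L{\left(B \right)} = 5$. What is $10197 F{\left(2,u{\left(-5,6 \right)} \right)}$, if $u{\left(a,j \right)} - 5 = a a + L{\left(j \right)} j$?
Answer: $-1927233$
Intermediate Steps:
$u{\left(a,j \right)} = 5 + a^{2} + 5 j$ ($u{\left(a,j \right)} = 5 + \left(a a + 5 j\right) = 5 + \left(a^{2} + 5 j\right) = 5 + a^{2} + 5 j$)
$F{\left(l,m \right)} = \left(-5 + l\right) \left(3 + m\right)$ ($F{\left(l,m \right)} = \left(1 \cdot 3 + m\right) \left(-5 + l\right) = \left(3 + m\right) \left(-5 + l\right) = \left(-5 + l\right) \left(3 + m\right)$)
$10197 F{\left(2,u{\left(-5,6 \right)} \right)} = 10197 \left(-15 - 5 \left(5 + \left(-5\right)^{2} + 5 \cdot 6\right) + 3 \cdot 2 + 2 \left(5 + \left(-5\right)^{2} + 5 \cdot 6\right)\right) = 10197 \left(-15 - 5 \left(5 + 25 + 30\right) + 6 + 2 \left(5 + 25 + 30\right)\right) = 10197 \left(-15 - 300 + 6 + 2 \cdot 60\right) = 10197 \left(-15 - 300 + 6 + 120\right) = 10197 \left(-189\right) = -1927233$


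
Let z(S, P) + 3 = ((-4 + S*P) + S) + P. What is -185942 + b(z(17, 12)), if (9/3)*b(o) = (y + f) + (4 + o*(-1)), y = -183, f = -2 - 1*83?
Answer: -558316/3 ≈ -1.8611e+5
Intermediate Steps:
f = -85 (f = -2 - 83 = -85)
z(S, P) = -7 + P + S + P*S (z(S, P) = -3 + (((-4 + S*P) + S) + P) = -3 + (((-4 + P*S) + S) + P) = -3 + ((-4 + S + P*S) + P) = -3 + (-4 + P + S + P*S) = -7 + P + S + P*S)
b(o) = -88 - o/3 (b(o) = ((-183 - 85) + (4 + o*(-1)))/3 = (-268 + (4 - o))/3 = (-264 - o)/3 = -88 - o/3)
-185942 + b(z(17, 12)) = -185942 + (-88 - (-7 + 12 + 17 + 12*17)/3) = -185942 + (-88 - (-7 + 12 + 17 + 204)/3) = -185942 + (-88 - 1/3*226) = -185942 + (-88 - 226/3) = -185942 - 490/3 = -558316/3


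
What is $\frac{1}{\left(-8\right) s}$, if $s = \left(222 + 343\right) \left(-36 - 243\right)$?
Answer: $\frac{1}{1261080} \approx 7.9297 \cdot 10^{-7}$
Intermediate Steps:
$s = -157635$ ($s = 565 \left(-279\right) = -157635$)
$\frac{1}{\left(-8\right) s} = \frac{1}{\left(-8\right) \left(-157635\right)} = \frac{1}{1261080}$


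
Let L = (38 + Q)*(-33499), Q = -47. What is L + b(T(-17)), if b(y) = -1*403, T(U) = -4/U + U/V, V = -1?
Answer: 301088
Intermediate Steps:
T(U) = -U - 4/U (T(U) = -4/U + U/(-1) = -4/U + U*(-1) = -4/U - U = -U - 4/U)
L = 301491 (L = (38 - 47)*(-33499) = -9*(-33499) = 301491)
b(y) = -403
L + b(T(-17)) = 301491 - 403 = 301088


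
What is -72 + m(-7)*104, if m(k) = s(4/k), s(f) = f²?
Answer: -1864/49 ≈ -38.041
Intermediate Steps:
m(k) = 16/k² (m(k) = (4/k)² = 16/k²)
-72 + m(-7)*104 = -72 + (16/(-7)²)*104 = -72 + (16*(1/49))*104 = -72 + (16/49)*104 = -72 + 1664/49 = -1864/49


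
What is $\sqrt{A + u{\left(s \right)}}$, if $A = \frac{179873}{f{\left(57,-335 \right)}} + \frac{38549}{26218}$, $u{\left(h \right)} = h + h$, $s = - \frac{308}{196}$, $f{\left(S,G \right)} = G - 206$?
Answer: $\frac{i \sqrt{3294106645248791386}}{99287566} \approx 18.28 i$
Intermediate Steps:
$f{\left(S,G \right)} = -206 + G$
$s = - \frac{11}{7}$ ($s = \left(-308\right) \frac{1}{196} = - \frac{11}{7} \approx -1.5714$)
$u{\left(h \right)} = 2 h$
$A = - \frac{4695055305}{14183938}$ ($A = \frac{179873}{-206 - 335} + \frac{38549}{26218} = \frac{179873}{-541} + 38549 \cdot \frac{1}{26218} = 179873 \left(- \frac{1}{541}\right) + \frac{38549}{26218} = - \frac{179873}{541} + \frac{38549}{26218} = - \frac{4695055305}{14183938} \approx -331.01$)
$\sqrt{A + u{\left(s \right)}} = \sqrt{- \frac{4695055305}{14183938} + 2 \left(- \frac{11}{7}\right)} = \sqrt{- \frac{4695055305}{14183938} - \frac{22}{7}} = \sqrt{- \frac{33177433771}{99287566}} = \frac{i \sqrt{3294106645248791386}}{99287566}$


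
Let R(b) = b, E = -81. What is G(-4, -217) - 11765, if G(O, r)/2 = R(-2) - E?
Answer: -11607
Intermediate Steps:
G(O, r) = 158 (G(O, r) = 2*(-2 - 1*(-81)) = 2*(-2 + 81) = 2*79 = 158)
G(-4, -217) - 11765 = 158 - 11765 = -11607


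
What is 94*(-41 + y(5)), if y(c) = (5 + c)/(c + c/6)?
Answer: -25850/7 ≈ -3692.9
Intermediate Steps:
y(c) = 6*(5 + c)/(7*c) (y(c) = (5 + c)/(c + c*(⅙)) = (5 + c)/(c + c/6) = (5 + c)/((7*c/6)) = (5 + c)*(6/(7*c)) = 6*(5 + c)/(7*c))
94*(-41 + y(5)) = 94*(-41 + (6/7)*(5 + 5)/5) = 94*(-41 + (6/7)*(⅕)*10) = 94*(-41 + 12/7) = 94*(-275/7) = -25850/7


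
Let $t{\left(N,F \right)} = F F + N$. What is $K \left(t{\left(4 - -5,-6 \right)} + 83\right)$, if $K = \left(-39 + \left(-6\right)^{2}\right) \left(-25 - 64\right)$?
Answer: $34176$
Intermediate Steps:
$t{\left(N,F \right)} = N + F^{2}$ ($t{\left(N,F \right)} = F^{2} + N = N + F^{2}$)
$K = 267$ ($K = \left(-39 + 36\right) \left(-89\right) = \left(-3\right) \left(-89\right) = 267$)
$K \left(t{\left(4 - -5,-6 \right)} + 83\right) = 267 \left(\left(\left(4 - -5\right) + \left(-6\right)^{2}\right) + 83\right) = 267 \left(\left(\left(4 + 5\right) + 36\right) + 83\right) = 267 \left(\left(9 + 36\right) + 83\right) = 267 \left(45 + 83\right) = 267 \cdot 128 = 34176$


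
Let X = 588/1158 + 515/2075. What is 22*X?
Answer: 1332078/80095 ≈ 16.631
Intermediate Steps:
X = 60549/80095 (X = 588*(1/1158) + 515*(1/2075) = 98/193 + 103/415 = 60549/80095 ≈ 0.75596)
22*X = 22*(60549/80095) = 1332078/80095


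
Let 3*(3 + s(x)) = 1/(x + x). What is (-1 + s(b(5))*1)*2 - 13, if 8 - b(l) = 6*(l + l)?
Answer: -3277/156 ≈ -21.006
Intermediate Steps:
b(l) = 8 - 12*l (b(l) = 8 - 6*(l + l) = 8 - 6*2*l = 8 - 12*l)
s(x) = -3 + 1/(6*x) (s(x) = -3 + 1/(3*(x + x)) = -3 + 1/(3*((2*x))) = -3 + (1/(2*x))/3 = -3 + 1/(6*x))
(-1 + s(b(5))*1)*2 - 13 = (-1 + (-3 + 1/(6*(8 - 12*5)))*1)*2 - 13 = (-1 + (-3 + 1/(6*(8 - 60)))*1)*2 - 13 = (-1 + (-3 + (⅙)/(-52))*1)*2 - 13 = (-1 + (-3 + (⅙)*(-1/52))*1)*2 - 13 = (-1 + (-3 - 1/312)*1)*2 - 13 = (-1 - 937/312*1)*2 - 13 = (-1 - 937/312)*2 - 13 = -1249/312*2 - 13 = -1249/156 - 13 = -3277/156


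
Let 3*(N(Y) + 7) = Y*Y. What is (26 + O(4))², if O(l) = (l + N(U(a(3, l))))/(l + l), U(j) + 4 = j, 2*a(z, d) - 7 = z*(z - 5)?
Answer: 6295081/9216 ≈ 683.06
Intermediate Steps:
a(z, d) = 7/2 + z*(-5 + z)/2 (a(z, d) = 7/2 + (z*(z - 5))/2 = 7/2 + (z*(-5 + z))/2 = 7/2 + z*(-5 + z)/2)
U(j) = -4 + j
N(Y) = -7 + Y²/3 (N(Y) = -7 + (Y*Y)/3 = -7 + Y²/3)
O(l) = (-35/12 + l)/(2*l) (O(l) = (l + (-7 + (-4 + (7/2 + (½)*3² - 5/2*3))²/3))/(l + l) = (l + (-7 + (-4 + (7/2 + (½)*9 - 15/2))²/3))/((2*l)) = (l + (-7 + (-4 + (7/2 + 9/2 - 15/2))²/3))*(1/(2*l)) = (l + (-7 + (-4 + ½)²/3))*(1/(2*l)) = (l + (-7 + (-7/2)²/3))*(1/(2*l)) = (l + (-7 + (⅓)*(49/4)))*(1/(2*l)) = (l + (-7 + 49/12))*(1/(2*l)) = (l - 35/12)*(1/(2*l)) = (-35/12 + l)*(1/(2*l)) = (-35/12 + l)/(2*l))
(26 + O(4))² = (26 + (1/24)*(-35 + 12*4)/4)² = (26 + (1/24)*(¼)*(-35 + 48))² = (26 + (1/24)*(¼)*13)² = (26 + 13/96)² = (2509/96)² = 6295081/9216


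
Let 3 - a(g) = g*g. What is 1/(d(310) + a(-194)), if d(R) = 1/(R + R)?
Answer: -620/23332459 ≈ -2.6572e-5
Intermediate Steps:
a(g) = 3 - g² (a(g) = 3 - g*g = 3 - g²)
d(R) = 1/(2*R)
1/(d(310) + a(-194)) = 1/((½)/310 + (3 - 1*(-194)²)) = 1/((½)*(1/310) + (3 - 1*37636)) = 1/(1/620 + (3 - 37636)) = 1/(1/620 - 37633) = 1/(-23332459/620) = -620/23332459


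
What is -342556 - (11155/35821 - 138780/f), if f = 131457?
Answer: -537688568241329/1569640399 ≈ -3.4256e+5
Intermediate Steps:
-342556 - (11155/35821 - 138780/f) = -342556 - (11155/35821 - 138780/131457) = -342556 - (11155*(1/35821) - 138780*1/131457) = -342556 - (11155/35821 - 46260/43819) = -342556 - 1*(-1168278515/1569640399) = -342556 + 1168278515/1569640399 = -537688568241329/1569640399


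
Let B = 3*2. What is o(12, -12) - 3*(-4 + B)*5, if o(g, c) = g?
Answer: -18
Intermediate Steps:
B = 6
o(12, -12) - 3*(-4 + B)*5 = 12 - 3*(-4 + 6)*5 = 12 - 3*2*5 = 12 - 6*5 = 12 - 30 = -18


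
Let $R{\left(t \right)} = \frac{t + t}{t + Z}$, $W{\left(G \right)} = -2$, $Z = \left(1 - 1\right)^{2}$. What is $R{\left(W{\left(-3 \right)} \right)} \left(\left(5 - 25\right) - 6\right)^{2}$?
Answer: $1352$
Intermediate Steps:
$Z = 0$ ($Z = 0^{2} = 0$)
$R{\left(t \right)} = 2$ ($R{\left(t \right)} = \frac{t + t}{t + 0} = \frac{2 t}{t} = 2$)
$R{\left(W{\left(-3 \right)} \right)} \left(\left(5 - 25\right) - 6\right)^{2} = 2 \left(\left(5 - 25\right) - 6\right)^{2} = 2 \left(-20 - 6\right)^{2} = 2 \left(-26\right)^{2} = 2 \cdot 676 = 1352$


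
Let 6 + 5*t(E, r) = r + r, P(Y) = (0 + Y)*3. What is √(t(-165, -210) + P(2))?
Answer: 6*I*√55/5 ≈ 8.8994*I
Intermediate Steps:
P(Y) = 3*Y (P(Y) = Y*3 = 3*Y)
t(E, r) = -6/5 + 2*r/5 (t(E, r) = -6/5 + (r + r)/5 = -6/5 + (2*r)/5 = -6/5 + 2*r/5)
√(t(-165, -210) + P(2)) = √((-6/5 + (⅖)*(-210)) + 3*2) = √((-6/5 - 84) + 6) = √(-426/5 + 6) = √(-396/5) = 6*I*√55/5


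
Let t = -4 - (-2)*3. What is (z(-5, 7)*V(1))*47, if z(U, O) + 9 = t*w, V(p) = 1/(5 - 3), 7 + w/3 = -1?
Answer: -2679/2 ≈ -1339.5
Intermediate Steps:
w = -24 (w = -21 + 3*(-1) = -21 - 3 = -24)
t = 2 (t = -4 - 1*(-6) = -4 + 6 = 2)
V(p) = ½ (V(p) = 1/2 = ½)
z(U, O) = -57 (z(U, O) = -9 + 2*(-24) = -9 - 48 = -57)
(z(-5, 7)*V(1))*47 = -57*½*47 = -57/2*47 = -2679/2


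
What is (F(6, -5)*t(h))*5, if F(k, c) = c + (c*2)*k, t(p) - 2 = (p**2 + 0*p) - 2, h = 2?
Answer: -1300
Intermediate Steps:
t(p) = p**2 (t(p) = 2 + ((p**2 + 0*p) - 2) = 2 + ((p**2 + 0) - 2) = 2 + (p**2 - 2) = 2 + (-2 + p**2) = p**2)
F(k, c) = c + 2*c*k (F(k, c) = c + (2*c)*k = c + 2*c*k)
(F(6, -5)*t(h))*5 = (-5*(1 + 2*6)*2**2)*5 = (-5*(1 + 12)*4)*5 = (-5*13*4)*5 = -65*4*5 = -260*5 = -1300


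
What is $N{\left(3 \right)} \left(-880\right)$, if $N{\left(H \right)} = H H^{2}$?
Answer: $-23760$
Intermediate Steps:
$N{\left(H \right)} = H^{3}$
$N{\left(3 \right)} \left(-880\right) = 3^{3} \left(-880\right) = 27 \left(-880\right) = -23760$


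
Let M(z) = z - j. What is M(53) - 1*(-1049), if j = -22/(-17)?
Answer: 18712/17 ≈ 1100.7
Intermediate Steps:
j = 22/17 (j = -22*(-1/17) = 22/17 ≈ 1.2941)
M(z) = -22/17 + z (M(z) = z - 1*22/17 = z - 22/17 = -22/17 + z)
M(53) - 1*(-1049) = (-22/17 + 53) - 1*(-1049) = 879/17 + 1049 = 18712/17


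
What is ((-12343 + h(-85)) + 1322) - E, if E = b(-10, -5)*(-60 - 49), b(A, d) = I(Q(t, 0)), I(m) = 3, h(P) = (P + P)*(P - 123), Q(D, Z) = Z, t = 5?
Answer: 24666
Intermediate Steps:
h(P) = 2*P*(-123 + P) (h(P) = (2*P)*(-123 + P) = 2*P*(-123 + P))
b(A, d) = 3
E = -327 (E = 3*(-60 - 49) = 3*(-109) = -327)
((-12343 + h(-85)) + 1322) - E = ((-12343 + 2*(-85)*(-123 - 85)) + 1322) - 1*(-327) = ((-12343 + 2*(-85)*(-208)) + 1322) + 327 = ((-12343 + 35360) + 1322) + 327 = (23017 + 1322) + 327 = 24339 + 327 = 24666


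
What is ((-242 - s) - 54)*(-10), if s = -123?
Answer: 1730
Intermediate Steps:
((-242 - s) - 54)*(-10) = ((-242 - 1*(-123)) - 54)*(-10) = ((-242 + 123) - 54)*(-10) = (-119 - 54)*(-10) = -173*(-10) = 1730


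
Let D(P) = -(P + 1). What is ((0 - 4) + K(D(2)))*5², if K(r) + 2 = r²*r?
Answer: -825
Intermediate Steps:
D(P) = -1 - P (D(P) = -(1 + P) = -1 - P)
K(r) = -2 + r³ (K(r) = -2 + r²*r = -2 + r³)
((0 - 4) + K(D(2)))*5² = ((0 - 4) + (-2 + (-1 - 1*2)³))*5² = (-4 + (-2 + (-1 - 2)³))*25 = (-4 + (-2 + (-3)³))*25 = (-4 + (-2 - 27))*25 = (-4 - 29)*25 = -33*25 = -825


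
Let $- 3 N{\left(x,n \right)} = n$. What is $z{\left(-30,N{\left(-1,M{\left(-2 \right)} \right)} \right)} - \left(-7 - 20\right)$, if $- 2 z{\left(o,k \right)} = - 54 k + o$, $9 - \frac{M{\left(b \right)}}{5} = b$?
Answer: $-453$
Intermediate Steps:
$M{\left(b \right)} = 45 - 5 b$
$N{\left(x,n \right)} = - \frac{n}{3}$
$z{\left(o,k \right)} = 27 k - \frac{o}{2}$ ($z{\left(o,k \right)} = - \frac{- 54 k + o}{2} = - \frac{o - 54 k}{2} = 27 k - \frac{o}{2}$)
$z{\left(-30,N{\left(-1,M{\left(-2 \right)} \right)} \right)} - \left(-7 - 20\right) = \left(27 \left(- \frac{45 - -10}{3}\right) - -15\right) - \left(-7 - 20\right) = \left(27 \left(- \frac{45 + 10}{3}\right) + 15\right) - \left(-7 - 20\right) = \left(27 \left(\left(- \frac{1}{3}\right) 55\right) + 15\right) - -27 = \left(27 \left(- \frac{55}{3}\right) + 15\right) + 27 = \left(-495 + 15\right) + 27 = -480 + 27 = -453$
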